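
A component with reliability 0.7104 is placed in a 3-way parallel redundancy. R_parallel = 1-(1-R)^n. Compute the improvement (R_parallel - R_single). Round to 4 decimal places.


R_single = 0.7104, n = 3
1 - R_single = 0.2896
(1 - R_single)^n = 0.2896^3 = 0.0243
R_parallel = 1 - 0.0243 = 0.9757
Improvement = 0.9757 - 0.7104
Improvement = 0.2653

0.2653


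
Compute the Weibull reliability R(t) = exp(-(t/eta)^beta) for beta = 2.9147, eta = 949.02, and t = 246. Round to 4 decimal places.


beta = 2.9147, eta = 949.02, t = 246
t/eta = 246 / 949.02 = 0.2592
(t/eta)^beta = 0.2592^2.9147 = 0.0195
R(t) = exp(-0.0195)
R(t) = 0.9806

0.9806


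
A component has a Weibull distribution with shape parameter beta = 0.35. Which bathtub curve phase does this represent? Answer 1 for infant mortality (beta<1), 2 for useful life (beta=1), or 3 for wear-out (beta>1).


beta = 0.35
Compare beta to 1:
beta < 1 => infant mortality (phase 1)
beta = 1 => useful life (phase 2)
beta > 1 => wear-out (phase 3)
Since beta = 0.35, this is infant mortality (decreasing failure rate)
Phase = 1

1


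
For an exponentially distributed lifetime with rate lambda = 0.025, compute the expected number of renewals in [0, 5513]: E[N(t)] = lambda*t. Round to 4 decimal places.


lambda = 0.025
t = 5513
E[N(t)] = lambda * t
E[N(t)] = 0.025 * 5513
E[N(t)] = 137.825

137.825


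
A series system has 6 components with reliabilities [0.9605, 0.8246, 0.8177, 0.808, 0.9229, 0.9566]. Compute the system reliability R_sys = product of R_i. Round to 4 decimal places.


Components: [0.9605, 0.8246, 0.8177, 0.808, 0.9229, 0.9566]
After component 1 (R=0.9605): product = 0.9605
After component 2 (R=0.8246): product = 0.792
After component 3 (R=0.8177): product = 0.6476
After component 4 (R=0.808): product = 0.5233
After component 5 (R=0.9229): product = 0.4829
After component 6 (R=0.9566): product = 0.462
R_sys = 0.462

0.462


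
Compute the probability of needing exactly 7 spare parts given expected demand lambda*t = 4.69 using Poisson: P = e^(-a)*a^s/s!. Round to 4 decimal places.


a = 4.69, s = 7
e^(-a) = e^(-4.69) = 0.0092
a^s = 4.69^7 = 49912.5662
s! = 5040
P = 0.0092 * 49912.5662 / 5040
P = 0.091

0.091


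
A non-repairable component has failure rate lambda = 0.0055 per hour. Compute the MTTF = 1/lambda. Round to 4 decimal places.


lambda = 0.0055
MTTF = 1 / 0.0055
MTTF = 181.8182

181.8182


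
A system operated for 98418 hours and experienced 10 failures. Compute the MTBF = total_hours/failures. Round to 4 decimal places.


total_hours = 98418
failures = 10
MTBF = 98418 / 10
MTBF = 9841.8

9841.8


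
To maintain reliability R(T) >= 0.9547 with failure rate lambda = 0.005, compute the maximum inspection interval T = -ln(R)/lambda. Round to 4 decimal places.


R_target = 0.9547
lambda = 0.005
-ln(0.9547) = 0.0464
T = 0.0464 / 0.005
T = 9.2716

9.2716


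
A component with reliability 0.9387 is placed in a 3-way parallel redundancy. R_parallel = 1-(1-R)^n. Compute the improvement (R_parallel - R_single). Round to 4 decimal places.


R_single = 0.9387, n = 3
1 - R_single = 0.0613
(1 - R_single)^n = 0.0613^3 = 0.0002
R_parallel = 1 - 0.0002 = 0.9998
Improvement = 0.9998 - 0.9387
Improvement = 0.0611

0.0611


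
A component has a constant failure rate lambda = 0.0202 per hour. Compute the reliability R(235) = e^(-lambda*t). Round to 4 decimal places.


lambda = 0.0202
t = 235
lambda * t = 4.747
R(t) = e^(-4.747)
R(t) = 0.0087

0.0087


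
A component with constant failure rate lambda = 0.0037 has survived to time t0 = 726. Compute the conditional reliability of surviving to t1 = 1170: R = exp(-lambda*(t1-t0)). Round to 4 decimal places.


lambda = 0.0037
t0 = 726, t1 = 1170
t1 - t0 = 444
lambda * (t1-t0) = 0.0037 * 444 = 1.6428
R = exp(-1.6428)
R = 0.1934

0.1934


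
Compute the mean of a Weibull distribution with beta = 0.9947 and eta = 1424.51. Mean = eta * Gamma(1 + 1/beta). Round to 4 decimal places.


beta = 0.9947, eta = 1424.51
1/beta = 1.0053
1 + 1/beta = 2.0053
Gamma(2.0053) = 1.0023
Mean = 1424.51 * 1.0023
Mean = 1427.7357

1427.7357


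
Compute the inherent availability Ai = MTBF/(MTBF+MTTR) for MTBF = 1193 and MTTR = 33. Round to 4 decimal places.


MTBF = 1193
MTTR = 33
MTBF + MTTR = 1226
Ai = 1193 / 1226
Ai = 0.9731

0.9731


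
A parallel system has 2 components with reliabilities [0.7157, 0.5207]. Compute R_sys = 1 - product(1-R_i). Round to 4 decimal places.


Components: [0.7157, 0.5207]
(1 - 0.7157) = 0.2843, running product = 0.2843
(1 - 0.5207) = 0.4793, running product = 0.1363
Product of (1-R_i) = 0.1363
R_sys = 1 - 0.1363 = 0.8637

0.8637


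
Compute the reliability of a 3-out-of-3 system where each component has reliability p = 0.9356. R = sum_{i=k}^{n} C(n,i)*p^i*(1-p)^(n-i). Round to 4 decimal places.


k = 3, n = 3, p = 0.9356
i=3: C(3,3)=1 * 0.9356^3 * 0.0644^0 = 0.819
R = sum of terms = 0.819

0.819


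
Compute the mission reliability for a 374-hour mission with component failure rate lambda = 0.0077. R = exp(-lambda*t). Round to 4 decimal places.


lambda = 0.0077
mission_time = 374
lambda * t = 0.0077 * 374 = 2.8798
R = exp(-2.8798)
R = 0.0561

0.0561


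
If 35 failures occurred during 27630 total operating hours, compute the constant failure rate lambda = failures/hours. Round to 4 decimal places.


failures = 35
total_hours = 27630
lambda = 35 / 27630
lambda = 0.0013

0.0013


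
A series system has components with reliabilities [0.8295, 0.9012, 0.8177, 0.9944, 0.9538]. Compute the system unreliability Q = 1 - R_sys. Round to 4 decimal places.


Components: [0.8295, 0.9012, 0.8177, 0.9944, 0.9538]
After component 1: product = 0.8295
After component 2: product = 0.7475
After component 3: product = 0.6113
After component 4: product = 0.6078
After component 5: product = 0.5798
R_sys = 0.5798
Q = 1 - 0.5798 = 0.4202

0.4202


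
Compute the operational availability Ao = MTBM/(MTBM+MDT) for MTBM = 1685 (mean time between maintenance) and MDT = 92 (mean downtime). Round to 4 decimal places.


MTBM = 1685
MDT = 92
MTBM + MDT = 1777
Ao = 1685 / 1777
Ao = 0.9482

0.9482


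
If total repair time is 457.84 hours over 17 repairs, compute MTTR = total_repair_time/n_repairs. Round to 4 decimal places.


total_repair_time = 457.84
n_repairs = 17
MTTR = 457.84 / 17
MTTR = 26.9318

26.9318


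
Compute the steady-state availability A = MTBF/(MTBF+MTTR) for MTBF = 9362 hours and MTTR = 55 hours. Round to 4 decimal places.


MTBF = 9362
MTTR = 55
MTBF + MTTR = 9417
A = 9362 / 9417
A = 0.9942

0.9942


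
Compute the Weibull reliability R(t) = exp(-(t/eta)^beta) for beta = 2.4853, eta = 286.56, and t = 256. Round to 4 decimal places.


beta = 2.4853, eta = 286.56, t = 256
t/eta = 256 / 286.56 = 0.8934
(t/eta)^beta = 0.8934^2.4853 = 0.7556
R(t) = exp(-0.7556)
R(t) = 0.4697

0.4697


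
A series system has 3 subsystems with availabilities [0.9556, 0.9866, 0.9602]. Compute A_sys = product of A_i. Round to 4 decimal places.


Subsystems: [0.9556, 0.9866, 0.9602]
After subsystem 1 (A=0.9556): product = 0.9556
After subsystem 2 (A=0.9866): product = 0.9428
After subsystem 3 (A=0.9602): product = 0.9053
A_sys = 0.9053

0.9053


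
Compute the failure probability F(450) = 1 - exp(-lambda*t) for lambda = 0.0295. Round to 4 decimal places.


lambda = 0.0295, t = 450
lambda * t = 13.275
exp(-13.275) = 0.0
F(t) = 1 - 0.0
F(t) = 1.0

1.0


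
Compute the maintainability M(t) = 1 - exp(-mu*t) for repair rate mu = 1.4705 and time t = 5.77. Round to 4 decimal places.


mu = 1.4705, t = 5.77
mu * t = 1.4705 * 5.77 = 8.4848
exp(-8.4848) = 0.0002
M(t) = 1 - 0.0002
M(t) = 0.9998

0.9998


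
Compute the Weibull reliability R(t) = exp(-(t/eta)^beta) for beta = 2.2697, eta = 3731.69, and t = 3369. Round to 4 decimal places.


beta = 2.2697, eta = 3731.69, t = 3369
t/eta = 3369 / 3731.69 = 0.9028
(t/eta)^beta = 0.9028^2.2697 = 0.7929
R(t) = exp(-0.7929)
R(t) = 0.4525

0.4525


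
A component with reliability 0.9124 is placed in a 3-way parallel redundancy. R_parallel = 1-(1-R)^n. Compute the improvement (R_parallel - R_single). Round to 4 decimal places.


R_single = 0.9124, n = 3
1 - R_single = 0.0876
(1 - R_single)^n = 0.0876^3 = 0.0007
R_parallel = 1 - 0.0007 = 0.9993
Improvement = 0.9993 - 0.9124
Improvement = 0.0869

0.0869


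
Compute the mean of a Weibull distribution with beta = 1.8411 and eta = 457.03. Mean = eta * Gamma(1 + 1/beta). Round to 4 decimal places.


beta = 1.8411, eta = 457.03
1/beta = 0.5432
1 + 1/beta = 1.5432
Gamma(1.5432) = 0.8884
Mean = 457.03 * 0.8884
Mean = 406.0194

406.0194


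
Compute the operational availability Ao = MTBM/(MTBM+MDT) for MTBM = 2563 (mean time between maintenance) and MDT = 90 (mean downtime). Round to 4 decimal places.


MTBM = 2563
MDT = 90
MTBM + MDT = 2653
Ao = 2563 / 2653
Ao = 0.9661

0.9661


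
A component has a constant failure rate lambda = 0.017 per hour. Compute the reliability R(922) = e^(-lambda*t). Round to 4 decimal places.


lambda = 0.017
t = 922
lambda * t = 15.674
R(t) = e^(-15.674)
R(t) = 0.0

0.0


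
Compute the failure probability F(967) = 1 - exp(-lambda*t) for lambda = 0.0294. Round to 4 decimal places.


lambda = 0.0294, t = 967
lambda * t = 28.4298
exp(-28.4298) = 0.0
F(t) = 1 - 0.0
F(t) = 1.0

1.0


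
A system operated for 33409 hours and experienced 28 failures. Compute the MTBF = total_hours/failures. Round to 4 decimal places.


total_hours = 33409
failures = 28
MTBF = 33409 / 28
MTBF = 1193.1786

1193.1786


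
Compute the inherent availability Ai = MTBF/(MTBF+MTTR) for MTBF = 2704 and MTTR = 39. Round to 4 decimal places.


MTBF = 2704
MTTR = 39
MTBF + MTTR = 2743
Ai = 2704 / 2743
Ai = 0.9858

0.9858


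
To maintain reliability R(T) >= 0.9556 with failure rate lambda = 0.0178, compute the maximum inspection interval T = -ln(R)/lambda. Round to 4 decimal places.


R_target = 0.9556
lambda = 0.0178
-ln(0.9556) = 0.0454
T = 0.0454 / 0.0178
T = 2.5515

2.5515


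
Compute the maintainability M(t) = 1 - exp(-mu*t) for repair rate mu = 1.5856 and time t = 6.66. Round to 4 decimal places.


mu = 1.5856, t = 6.66
mu * t = 1.5856 * 6.66 = 10.5601
exp(-10.5601) = 0.0
M(t) = 1 - 0.0
M(t) = 1.0

1.0


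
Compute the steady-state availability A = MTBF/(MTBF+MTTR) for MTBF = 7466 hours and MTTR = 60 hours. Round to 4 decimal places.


MTBF = 7466
MTTR = 60
MTBF + MTTR = 7526
A = 7466 / 7526
A = 0.992

0.992


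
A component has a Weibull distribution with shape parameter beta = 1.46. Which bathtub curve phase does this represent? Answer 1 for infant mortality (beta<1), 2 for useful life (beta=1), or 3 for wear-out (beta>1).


beta = 1.46
Compare beta to 1:
beta < 1 => infant mortality (phase 1)
beta = 1 => useful life (phase 2)
beta > 1 => wear-out (phase 3)
Since beta = 1.46, this is wear-out (increasing failure rate)
Phase = 3

3


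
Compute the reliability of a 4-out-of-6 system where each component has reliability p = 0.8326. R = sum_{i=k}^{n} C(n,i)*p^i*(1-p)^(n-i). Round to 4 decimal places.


k = 4, n = 6, p = 0.8326
i=4: C(6,4)=15 * 0.8326^4 * 0.1674^2 = 0.202
i=5: C(6,5)=6 * 0.8326^5 * 0.1674^1 = 0.4019
i=6: C(6,6)=1 * 0.8326^6 * 0.1674^0 = 0.3331
R = sum of terms = 0.937

0.937


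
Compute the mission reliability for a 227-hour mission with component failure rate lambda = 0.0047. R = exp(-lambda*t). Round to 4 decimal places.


lambda = 0.0047
mission_time = 227
lambda * t = 0.0047 * 227 = 1.0669
R = exp(-1.0669)
R = 0.3441

0.3441


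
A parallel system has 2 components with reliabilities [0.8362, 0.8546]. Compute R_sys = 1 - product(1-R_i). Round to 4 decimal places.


Components: [0.8362, 0.8546]
(1 - 0.8362) = 0.1638, running product = 0.1638
(1 - 0.8546) = 0.1454, running product = 0.0238
Product of (1-R_i) = 0.0238
R_sys = 1 - 0.0238 = 0.9762

0.9762


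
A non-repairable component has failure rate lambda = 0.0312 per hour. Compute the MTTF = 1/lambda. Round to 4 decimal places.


lambda = 0.0312
MTTF = 1 / 0.0312
MTTF = 32.0513

32.0513


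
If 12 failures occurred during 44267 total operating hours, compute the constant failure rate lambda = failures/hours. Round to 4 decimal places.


failures = 12
total_hours = 44267
lambda = 12 / 44267
lambda = 0.0003

0.0003


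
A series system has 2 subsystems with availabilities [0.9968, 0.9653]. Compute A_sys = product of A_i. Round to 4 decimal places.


Subsystems: [0.9968, 0.9653]
After subsystem 1 (A=0.9968): product = 0.9968
After subsystem 2 (A=0.9653): product = 0.9622
A_sys = 0.9622

0.9622


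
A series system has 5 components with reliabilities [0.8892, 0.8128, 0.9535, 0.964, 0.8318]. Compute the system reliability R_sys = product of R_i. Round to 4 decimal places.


Components: [0.8892, 0.8128, 0.9535, 0.964, 0.8318]
After component 1 (R=0.8892): product = 0.8892
After component 2 (R=0.8128): product = 0.7227
After component 3 (R=0.9535): product = 0.6891
After component 4 (R=0.964): product = 0.6643
After component 5 (R=0.8318): product = 0.5526
R_sys = 0.5526

0.5526


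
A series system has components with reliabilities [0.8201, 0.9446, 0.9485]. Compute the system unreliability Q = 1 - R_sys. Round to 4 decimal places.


Components: [0.8201, 0.9446, 0.9485]
After component 1: product = 0.8201
After component 2: product = 0.7747
After component 3: product = 0.7348
R_sys = 0.7348
Q = 1 - 0.7348 = 0.2652

0.2652


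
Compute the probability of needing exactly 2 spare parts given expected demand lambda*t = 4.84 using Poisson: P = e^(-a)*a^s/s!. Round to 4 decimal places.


a = 4.84, s = 2
e^(-a) = e^(-4.84) = 0.0079
a^s = 4.84^2 = 23.4256
s! = 2
P = 0.0079 * 23.4256 / 2
P = 0.0926

0.0926


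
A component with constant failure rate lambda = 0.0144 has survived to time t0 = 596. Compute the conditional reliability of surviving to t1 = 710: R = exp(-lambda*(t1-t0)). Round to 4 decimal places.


lambda = 0.0144
t0 = 596, t1 = 710
t1 - t0 = 114
lambda * (t1-t0) = 0.0144 * 114 = 1.6416
R = exp(-1.6416)
R = 0.1937

0.1937


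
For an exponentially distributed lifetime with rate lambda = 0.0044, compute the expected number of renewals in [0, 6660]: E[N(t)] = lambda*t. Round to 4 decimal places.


lambda = 0.0044
t = 6660
E[N(t)] = lambda * t
E[N(t)] = 0.0044 * 6660
E[N(t)] = 29.304

29.304


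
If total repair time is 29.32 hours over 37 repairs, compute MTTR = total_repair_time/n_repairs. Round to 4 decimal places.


total_repair_time = 29.32
n_repairs = 37
MTTR = 29.32 / 37
MTTR = 0.7924

0.7924


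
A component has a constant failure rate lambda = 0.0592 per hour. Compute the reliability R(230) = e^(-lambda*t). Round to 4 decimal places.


lambda = 0.0592
t = 230
lambda * t = 13.616
R(t) = e^(-13.616)
R(t) = 0.0

0.0


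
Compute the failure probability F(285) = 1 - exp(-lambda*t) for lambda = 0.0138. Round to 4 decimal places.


lambda = 0.0138, t = 285
lambda * t = 3.933
exp(-3.933) = 0.0196
F(t) = 1 - 0.0196
F(t) = 0.9804

0.9804


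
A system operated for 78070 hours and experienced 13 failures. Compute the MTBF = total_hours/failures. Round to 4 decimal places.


total_hours = 78070
failures = 13
MTBF = 78070 / 13
MTBF = 6005.3846

6005.3846


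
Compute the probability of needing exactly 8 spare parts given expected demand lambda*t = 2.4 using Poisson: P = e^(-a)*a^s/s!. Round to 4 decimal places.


a = 2.4, s = 8
e^(-a) = e^(-2.4) = 0.0907
a^s = 2.4^8 = 1100.7531
s! = 40320
P = 0.0907 * 1100.7531 / 40320
P = 0.0025

0.0025


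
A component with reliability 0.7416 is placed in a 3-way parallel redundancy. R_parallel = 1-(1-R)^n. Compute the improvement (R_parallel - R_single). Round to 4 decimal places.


R_single = 0.7416, n = 3
1 - R_single = 0.2584
(1 - R_single)^n = 0.2584^3 = 0.0173
R_parallel = 1 - 0.0173 = 0.9827
Improvement = 0.9827 - 0.7416
Improvement = 0.2411

0.2411


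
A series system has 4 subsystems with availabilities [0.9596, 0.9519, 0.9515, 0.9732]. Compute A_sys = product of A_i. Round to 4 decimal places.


Subsystems: [0.9596, 0.9519, 0.9515, 0.9732]
After subsystem 1 (A=0.9596): product = 0.9596
After subsystem 2 (A=0.9519): product = 0.9134
After subsystem 3 (A=0.9515): product = 0.8691
After subsystem 4 (A=0.9732): product = 0.8458
A_sys = 0.8458

0.8458


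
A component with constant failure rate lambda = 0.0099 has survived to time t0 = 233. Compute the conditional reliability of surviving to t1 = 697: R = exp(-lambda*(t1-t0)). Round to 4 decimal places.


lambda = 0.0099
t0 = 233, t1 = 697
t1 - t0 = 464
lambda * (t1-t0) = 0.0099 * 464 = 4.5936
R = exp(-4.5936)
R = 0.0101

0.0101


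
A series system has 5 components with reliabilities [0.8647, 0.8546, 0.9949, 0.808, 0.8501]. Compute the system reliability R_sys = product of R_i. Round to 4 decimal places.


Components: [0.8647, 0.8546, 0.9949, 0.808, 0.8501]
After component 1 (R=0.8647): product = 0.8647
After component 2 (R=0.8546): product = 0.739
After component 3 (R=0.9949): product = 0.7352
After component 4 (R=0.808): product = 0.594
After component 5 (R=0.8501): product = 0.505
R_sys = 0.505

0.505


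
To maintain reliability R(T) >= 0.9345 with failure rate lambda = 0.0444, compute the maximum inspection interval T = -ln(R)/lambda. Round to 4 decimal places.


R_target = 0.9345
lambda = 0.0444
-ln(0.9345) = 0.0677
T = 0.0677 / 0.0444
T = 1.5258

1.5258


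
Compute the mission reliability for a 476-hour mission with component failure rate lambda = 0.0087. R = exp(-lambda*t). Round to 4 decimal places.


lambda = 0.0087
mission_time = 476
lambda * t = 0.0087 * 476 = 4.1412
R = exp(-4.1412)
R = 0.0159

0.0159


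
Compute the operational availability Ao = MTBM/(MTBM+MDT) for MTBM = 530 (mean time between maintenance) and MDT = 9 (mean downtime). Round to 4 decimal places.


MTBM = 530
MDT = 9
MTBM + MDT = 539
Ao = 530 / 539
Ao = 0.9833

0.9833


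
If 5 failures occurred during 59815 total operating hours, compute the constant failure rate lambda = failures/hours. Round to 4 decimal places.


failures = 5
total_hours = 59815
lambda = 5 / 59815
lambda = 0.0001

0.0001


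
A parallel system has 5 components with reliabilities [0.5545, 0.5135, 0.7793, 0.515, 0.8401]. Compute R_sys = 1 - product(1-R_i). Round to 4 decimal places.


Components: [0.5545, 0.5135, 0.7793, 0.515, 0.8401]
(1 - 0.5545) = 0.4455, running product = 0.4455
(1 - 0.5135) = 0.4865, running product = 0.2167
(1 - 0.7793) = 0.2207, running product = 0.0478
(1 - 0.515) = 0.485, running product = 0.0232
(1 - 0.8401) = 0.1599, running product = 0.0037
Product of (1-R_i) = 0.0037
R_sys = 1 - 0.0037 = 0.9963

0.9963


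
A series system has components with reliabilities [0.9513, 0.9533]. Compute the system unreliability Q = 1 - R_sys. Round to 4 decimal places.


Components: [0.9513, 0.9533]
After component 1: product = 0.9513
After component 2: product = 0.9069
R_sys = 0.9069
Q = 1 - 0.9069 = 0.0931

0.0931


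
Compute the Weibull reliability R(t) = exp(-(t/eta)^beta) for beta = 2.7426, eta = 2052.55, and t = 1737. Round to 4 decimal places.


beta = 2.7426, eta = 2052.55, t = 1737
t/eta = 1737 / 2052.55 = 0.8463
(t/eta)^beta = 0.8463^2.7426 = 0.6327
R(t) = exp(-0.6327)
R(t) = 0.5312

0.5312


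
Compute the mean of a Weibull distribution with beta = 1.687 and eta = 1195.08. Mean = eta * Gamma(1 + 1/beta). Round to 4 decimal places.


beta = 1.687, eta = 1195.08
1/beta = 0.5928
1 + 1/beta = 1.5928
Gamma(1.5928) = 0.8927
Mean = 1195.08 * 0.8927
Mean = 1066.8734

1066.8734


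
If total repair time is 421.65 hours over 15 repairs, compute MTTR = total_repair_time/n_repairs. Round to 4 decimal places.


total_repair_time = 421.65
n_repairs = 15
MTTR = 421.65 / 15
MTTR = 28.11

28.11


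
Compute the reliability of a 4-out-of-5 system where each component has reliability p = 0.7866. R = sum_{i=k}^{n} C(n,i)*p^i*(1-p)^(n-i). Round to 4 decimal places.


k = 4, n = 5, p = 0.7866
i=4: C(5,4)=5 * 0.7866^4 * 0.2134^1 = 0.4085
i=5: C(5,5)=1 * 0.7866^5 * 0.2134^0 = 0.3011
R = sum of terms = 0.7096

0.7096


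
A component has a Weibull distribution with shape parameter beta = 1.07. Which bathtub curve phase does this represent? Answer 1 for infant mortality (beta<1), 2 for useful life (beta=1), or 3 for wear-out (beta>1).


beta = 1.07
Compare beta to 1:
beta < 1 => infant mortality (phase 1)
beta = 1 => useful life (phase 2)
beta > 1 => wear-out (phase 3)
Since beta = 1.07, this is wear-out (increasing failure rate)
Phase = 3

3


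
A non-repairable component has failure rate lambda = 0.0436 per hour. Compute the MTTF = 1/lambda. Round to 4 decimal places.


lambda = 0.0436
MTTF = 1 / 0.0436
MTTF = 22.9358

22.9358


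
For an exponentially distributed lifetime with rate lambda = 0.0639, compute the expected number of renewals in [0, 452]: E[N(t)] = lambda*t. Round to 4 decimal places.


lambda = 0.0639
t = 452
E[N(t)] = lambda * t
E[N(t)] = 0.0639 * 452
E[N(t)] = 28.8828

28.8828


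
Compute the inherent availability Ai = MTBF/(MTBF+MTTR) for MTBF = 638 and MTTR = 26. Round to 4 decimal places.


MTBF = 638
MTTR = 26
MTBF + MTTR = 664
Ai = 638 / 664
Ai = 0.9608

0.9608


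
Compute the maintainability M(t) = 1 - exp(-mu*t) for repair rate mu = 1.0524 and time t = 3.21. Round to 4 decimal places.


mu = 1.0524, t = 3.21
mu * t = 1.0524 * 3.21 = 3.3782
exp(-3.3782) = 0.0341
M(t) = 1 - 0.0341
M(t) = 0.9659

0.9659


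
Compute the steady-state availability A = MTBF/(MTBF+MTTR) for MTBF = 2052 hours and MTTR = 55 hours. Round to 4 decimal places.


MTBF = 2052
MTTR = 55
MTBF + MTTR = 2107
A = 2052 / 2107
A = 0.9739

0.9739


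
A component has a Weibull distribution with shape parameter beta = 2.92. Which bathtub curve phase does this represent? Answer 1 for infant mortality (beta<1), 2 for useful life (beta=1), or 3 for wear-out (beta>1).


beta = 2.92
Compare beta to 1:
beta < 1 => infant mortality (phase 1)
beta = 1 => useful life (phase 2)
beta > 1 => wear-out (phase 3)
Since beta = 2.92, this is wear-out (increasing failure rate)
Phase = 3

3


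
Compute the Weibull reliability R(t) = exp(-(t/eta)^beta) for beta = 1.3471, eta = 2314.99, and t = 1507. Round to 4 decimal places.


beta = 1.3471, eta = 2314.99, t = 1507
t/eta = 1507 / 2314.99 = 0.651
(t/eta)^beta = 0.651^1.3471 = 0.5609
R(t) = exp(-0.5609)
R(t) = 0.5707

0.5707


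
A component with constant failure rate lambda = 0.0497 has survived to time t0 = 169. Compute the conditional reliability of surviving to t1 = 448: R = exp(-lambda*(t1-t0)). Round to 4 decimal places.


lambda = 0.0497
t0 = 169, t1 = 448
t1 - t0 = 279
lambda * (t1-t0) = 0.0497 * 279 = 13.8663
R = exp(-13.8663)
R = 0.0

0.0


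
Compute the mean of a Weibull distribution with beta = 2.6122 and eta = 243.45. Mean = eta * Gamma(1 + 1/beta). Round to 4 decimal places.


beta = 2.6122, eta = 243.45
1/beta = 0.3828
1 + 1/beta = 1.3828
Gamma(1.3828) = 0.8883
Mean = 243.45 * 0.8883
Mean = 216.2652

216.2652


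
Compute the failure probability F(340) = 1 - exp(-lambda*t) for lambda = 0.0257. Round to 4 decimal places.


lambda = 0.0257, t = 340
lambda * t = 8.738
exp(-8.738) = 0.0002
F(t) = 1 - 0.0002
F(t) = 0.9998

0.9998


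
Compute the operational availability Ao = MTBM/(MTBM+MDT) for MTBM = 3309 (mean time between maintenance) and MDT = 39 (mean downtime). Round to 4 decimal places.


MTBM = 3309
MDT = 39
MTBM + MDT = 3348
Ao = 3309 / 3348
Ao = 0.9884

0.9884


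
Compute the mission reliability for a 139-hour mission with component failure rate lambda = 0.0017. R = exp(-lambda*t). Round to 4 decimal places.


lambda = 0.0017
mission_time = 139
lambda * t = 0.0017 * 139 = 0.2363
R = exp(-0.2363)
R = 0.7895

0.7895


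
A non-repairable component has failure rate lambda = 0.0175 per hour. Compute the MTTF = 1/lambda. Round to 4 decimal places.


lambda = 0.0175
MTTF = 1 / 0.0175
MTTF = 57.1429

57.1429


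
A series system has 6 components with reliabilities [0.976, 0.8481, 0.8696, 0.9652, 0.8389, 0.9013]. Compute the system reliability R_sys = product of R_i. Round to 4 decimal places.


Components: [0.976, 0.8481, 0.8696, 0.9652, 0.8389, 0.9013]
After component 1 (R=0.976): product = 0.976
After component 2 (R=0.8481): product = 0.8277
After component 3 (R=0.8696): product = 0.7198
After component 4 (R=0.9652): product = 0.6948
After component 5 (R=0.8389): product = 0.5828
After component 6 (R=0.9013): product = 0.5253
R_sys = 0.5253

0.5253


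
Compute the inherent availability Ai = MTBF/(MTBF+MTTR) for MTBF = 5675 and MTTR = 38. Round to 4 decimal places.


MTBF = 5675
MTTR = 38
MTBF + MTTR = 5713
Ai = 5675 / 5713
Ai = 0.9933

0.9933


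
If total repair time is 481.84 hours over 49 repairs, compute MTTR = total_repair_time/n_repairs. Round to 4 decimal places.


total_repair_time = 481.84
n_repairs = 49
MTTR = 481.84 / 49
MTTR = 9.8335

9.8335


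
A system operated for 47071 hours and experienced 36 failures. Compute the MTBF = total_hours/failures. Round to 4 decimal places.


total_hours = 47071
failures = 36
MTBF = 47071 / 36
MTBF = 1307.5278

1307.5278


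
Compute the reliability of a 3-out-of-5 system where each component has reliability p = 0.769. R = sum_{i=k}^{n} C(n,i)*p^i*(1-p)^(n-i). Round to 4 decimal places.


k = 3, n = 5, p = 0.769
i=3: C(5,3)=10 * 0.769^3 * 0.231^2 = 0.2427
i=4: C(5,4)=5 * 0.769^4 * 0.231^1 = 0.4039
i=5: C(5,5)=1 * 0.769^5 * 0.231^0 = 0.2689
R = sum of terms = 0.9155

0.9155


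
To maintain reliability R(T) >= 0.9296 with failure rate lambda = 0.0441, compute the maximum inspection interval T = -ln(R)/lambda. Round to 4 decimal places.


R_target = 0.9296
lambda = 0.0441
-ln(0.9296) = 0.073
T = 0.073 / 0.0441
T = 1.6553

1.6553


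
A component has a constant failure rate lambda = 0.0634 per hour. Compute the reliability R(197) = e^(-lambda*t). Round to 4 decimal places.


lambda = 0.0634
t = 197
lambda * t = 12.4898
R(t) = e^(-12.4898)
R(t) = 0.0

0.0


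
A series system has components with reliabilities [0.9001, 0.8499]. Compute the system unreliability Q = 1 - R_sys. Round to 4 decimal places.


Components: [0.9001, 0.8499]
After component 1: product = 0.9001
After component 2: product = 0.765
R_sys = 0.765
Q = 1 - 0.765 = 0.235

0.235


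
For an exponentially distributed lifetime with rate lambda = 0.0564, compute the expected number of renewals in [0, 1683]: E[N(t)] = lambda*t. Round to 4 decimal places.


lambda = 0.0564
t = 1683
E[N(t)] = lambda * t
E[N(t)] = 0.0564 * 1683
E[N(t)] = 94.9212

94.9212


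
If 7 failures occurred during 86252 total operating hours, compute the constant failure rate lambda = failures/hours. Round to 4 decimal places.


failures = 7
total_hours = 86252
lambda = 7 / 86252
lambda = 0.0001

0.0001


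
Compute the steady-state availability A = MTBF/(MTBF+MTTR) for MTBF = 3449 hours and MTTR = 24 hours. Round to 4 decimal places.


MTBF = 3449
MTTR = 24
MTBF + MTTR = 3473
A = 3449 / 3473
A = 0.9931

0.9931


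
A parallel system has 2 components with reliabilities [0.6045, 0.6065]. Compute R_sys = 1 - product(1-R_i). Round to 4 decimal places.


Components: [0.6045, 0.6065]
(1 - 0.6045) = 0.3955, running product = 0.3955
(1 - 0.6065) = 0.3935, running product = 0.1556
Product of (1-R_i) = 0.1556
R_sys = 1 - 0.1556 = 0.8444

0.8444


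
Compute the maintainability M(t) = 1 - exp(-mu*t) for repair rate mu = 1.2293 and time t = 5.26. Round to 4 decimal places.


mu = 1.2293, t = 5.26
mu * t = 1.2293 * 5.26 = 6.4661
exp(-6.4661) = 0.0016
M(t) = 1 - 0.0016
M(t) = 0.9984

0.9984


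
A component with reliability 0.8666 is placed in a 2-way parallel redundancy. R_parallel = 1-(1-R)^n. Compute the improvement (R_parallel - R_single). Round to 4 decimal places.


R_single = 0.8666, n = 2
1 - R_single = 0.1334
(1 - R_single)^n = 0.1334^2 = 0.0178
R_parallel = 1 - 0.0178 = 0.9822
Improvement = 0.9822 - 0.8666
Improvement = 0.1156

0.1156


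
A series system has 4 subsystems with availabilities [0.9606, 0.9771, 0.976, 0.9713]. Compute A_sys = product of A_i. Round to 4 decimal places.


Subsystems: [0.9606, 0.9771, 0.976, 0.9713]
After subsystem 1 (A=0.9606): product = 0.9606
After subsystem 2 (A=0.9771): product = 0.9386
After subsystem 3 (A=0.976): product = 0.9161
After subsystem 4 (A=0.9713): product = 0.8898
A_sys = 0.8898

0.8898


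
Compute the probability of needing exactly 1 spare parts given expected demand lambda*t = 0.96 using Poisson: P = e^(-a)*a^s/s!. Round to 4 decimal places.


a = 0.96, s = 1
e^(-a) = e^(-0.96) = 0.3829
a^s = 0.96^1 = 0.96
s! = 1
P = 0.3829 * 0.96 / 1
P = 0.3676

0.3676


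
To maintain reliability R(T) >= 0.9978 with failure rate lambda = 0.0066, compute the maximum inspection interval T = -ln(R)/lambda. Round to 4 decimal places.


R_target = 0.9978
lambda = 0.0066
-ln(0.9978) = 0.0022
T = 0.0022 / 0.0066
T = 0.3337

0.3337


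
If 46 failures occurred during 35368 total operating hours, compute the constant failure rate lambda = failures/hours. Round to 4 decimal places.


failures = 46
total_hours = 35368
lambda = 46 / 35368
lambda = 0.0013

0.0013


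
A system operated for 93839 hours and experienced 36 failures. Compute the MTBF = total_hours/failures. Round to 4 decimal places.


total_hours = 93839
failures = 36
MTBF = 93839 / 36
MTBF = 2606.6389

2606.6389


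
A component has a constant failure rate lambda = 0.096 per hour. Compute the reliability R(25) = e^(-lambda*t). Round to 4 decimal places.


lambda = 0.096
t = 25
lambda * t = 2.4
R(t) = e^(-2.4)
R(t) = 0.0907

0.0907


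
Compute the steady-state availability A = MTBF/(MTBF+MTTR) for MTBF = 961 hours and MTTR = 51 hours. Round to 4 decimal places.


MTBF = 961
MTTR = 51
MTBF + MTTR = 1012
A = 961 / 1012
A = 0.9496

0.9496


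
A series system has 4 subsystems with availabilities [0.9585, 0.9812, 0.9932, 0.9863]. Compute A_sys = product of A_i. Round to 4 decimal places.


Subsystems: [0.9585, 0.9812, 0.9932, 0.9863]
After subsystem 1 (A=0.9585): product = 0.9585
After subsystem 2 (A=0.9812): product = 0.9405
After subsystem 3 (A=0.9932): product = 0.9341
After subsystem 4 (A=0.9863): product = 0.9213
A_sys = 0.9213

0.9213


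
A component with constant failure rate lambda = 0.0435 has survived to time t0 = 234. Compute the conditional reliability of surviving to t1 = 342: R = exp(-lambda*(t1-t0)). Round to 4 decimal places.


lambda = 0.0435
t0 = 234, t1 = 342
t1 - t0 = 108
lambda * (t1-t0) = 0.0435 * 108 = 4.698
R = exp(-4.698)
R = 0.0091

0.0091


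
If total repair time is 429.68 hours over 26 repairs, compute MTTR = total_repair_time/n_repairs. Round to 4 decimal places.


total_repair_time = 429.68
n_repairs = 26
MTTR = 429.68 / 26
MTTR = 16.5262

16.5262


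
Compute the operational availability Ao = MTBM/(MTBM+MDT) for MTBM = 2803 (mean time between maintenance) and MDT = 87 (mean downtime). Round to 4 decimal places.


MTBM = 2803
MDT = 87
MTBM + MDT = 2890
Ao = 2803 / 2890
Ao = 0.9699

0.9699


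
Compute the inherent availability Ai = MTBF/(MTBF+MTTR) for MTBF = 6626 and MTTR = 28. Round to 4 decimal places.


MTBF = 6626
MTTR = 28
MTBF + MTTR = 6654
Ai = 6626 / 6654
Ai = 0.9958

0.9958


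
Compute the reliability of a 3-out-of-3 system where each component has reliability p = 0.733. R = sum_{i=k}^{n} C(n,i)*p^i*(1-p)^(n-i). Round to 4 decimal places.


k = 3, n = 3, p = 0.733
i=3: C(3,3)=1 * 0.733^3 * 0.267^0 = 0.3938
R = sum of terms = 0.3938

0.3938


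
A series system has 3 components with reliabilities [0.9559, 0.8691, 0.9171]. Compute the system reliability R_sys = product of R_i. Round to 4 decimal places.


Components: [0.9559, 0.8691, 0.9171]
After component 1 (R=0.9559): product = 0.9559
After component 2 (R=0.8691): product = 0.8308
After component 3 (R=0.9171): product = 0.7619
R_sys = 0.7619

0.7619


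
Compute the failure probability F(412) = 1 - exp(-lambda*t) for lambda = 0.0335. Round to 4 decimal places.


lambda = 0.0335, t = 412
lambda * t = 13.802
exp(-13.802) = 0.0
F(t) = 1 - 0.0
F(t) = 1.0

1.0


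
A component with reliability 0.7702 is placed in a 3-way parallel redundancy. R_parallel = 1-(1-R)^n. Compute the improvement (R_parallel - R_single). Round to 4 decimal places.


R_single = 0.7702, n = 3
1 - R_single = 0.2298
(1 - R_single)^n = 0.2298^3 = 0.0121
R_parallel = 1 - 0.0121 = 0.9879
Improvement = 0.9879 - 0.7702
Improvement = 0.2177

0.2177


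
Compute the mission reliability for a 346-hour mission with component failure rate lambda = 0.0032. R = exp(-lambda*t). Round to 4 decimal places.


lambda = 0.0032
mission_time = 346
lambda * t = 0.0032 * 346 = 1.1072
R = exp(-1.1072)
R = 0.3305

0.3305


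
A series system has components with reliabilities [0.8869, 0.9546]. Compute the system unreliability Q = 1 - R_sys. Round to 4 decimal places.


Components: [0.8869, 0.9546]
After component 1: product = 0.8869
After component 2: product = 0.8466
R_sys = 0.8466
Q = 1 - 0.8466 = 0.1534

0.1534


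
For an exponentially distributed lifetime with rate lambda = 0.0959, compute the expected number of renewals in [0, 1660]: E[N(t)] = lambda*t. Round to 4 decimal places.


lambda = 0.0959
t = 1660
E[N(t)] = lambda * t
E[N(t)] = 0.0959 * 1660
E[N(t)] = 159.194

159.194


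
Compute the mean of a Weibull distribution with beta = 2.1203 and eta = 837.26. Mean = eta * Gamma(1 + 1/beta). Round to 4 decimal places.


beta = 2.1203, eta = 837.26
1/beta = 0.4716
1 + 1/beta = 1.4716
Gamma(1.4716) = 0.8856
Mean = 837.26 * 0.8856
Mean = 741.5159

741.5159


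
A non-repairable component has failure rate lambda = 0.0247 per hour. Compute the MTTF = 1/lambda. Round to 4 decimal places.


lambda = 0.0247
MTTF = 1 / 0.0247
MTTF = 40.4858

40.4858


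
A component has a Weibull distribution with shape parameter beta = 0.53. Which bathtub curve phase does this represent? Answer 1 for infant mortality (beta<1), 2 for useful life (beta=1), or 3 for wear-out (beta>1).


beta = 0.53
Compare beta to 1:
beta < 1 => infant mortality (phase 1)
beta = 1 => useful life (phase 2)
beta > 1 => wear-out (phase 3)
Since beta = 0.53, this is infant mortality (decreasing failure rate)
Phase = 1

1


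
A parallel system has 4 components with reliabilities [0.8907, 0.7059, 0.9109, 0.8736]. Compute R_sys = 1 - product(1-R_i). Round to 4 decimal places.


Components: [0.8907, 0.7059, 0.9109, 0.8736]
(1 - 0.8907) = 0.1093, running product = 0.1093
(1 - 0.7059) = 0.2941, running product = 0.0321
(1 - 0.9109) = 0.0891, running product = 0.0029
(1 - 0.8736) = 0.1264, running product = 0.0004
Product of (1-R_i) = 0.0004
R_sys = 1 - 0.0004 = 0.9996

0.9996


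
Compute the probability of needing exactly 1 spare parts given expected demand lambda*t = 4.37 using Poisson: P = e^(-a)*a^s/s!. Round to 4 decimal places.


a = 4.37, s = 1
e^(-a) = e^(-4.37) = 0.0127
a^s = 4.37^1 = 4.37
s! = 1
P = 0.0127 * 4.37 / 1
P = 0.0553

0.0553


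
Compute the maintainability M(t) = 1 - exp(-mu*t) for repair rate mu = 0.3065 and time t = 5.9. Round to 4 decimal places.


mu = 0.3065, t = 5.9
mu * t = 0.3065 * 5.9 = 1.8084
exp(-1.8084) = 0.1639
M(t) = 1 - 0.1639
M(t) = 0.8361

0.8361


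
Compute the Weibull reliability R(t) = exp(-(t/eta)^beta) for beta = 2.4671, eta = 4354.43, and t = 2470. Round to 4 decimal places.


beta = 2.4671, eta = 4354.43, t = 2470
t/eta = 2470 / 4354.43 = 0.5672
(t/eta)^beta = 0.5672^2.4671 = 0.2469
R(t) = exp(-0.2469)
R(t) = 0.7812

0.7812


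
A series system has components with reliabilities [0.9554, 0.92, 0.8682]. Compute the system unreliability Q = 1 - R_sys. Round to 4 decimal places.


Components: [0.9554, 0.92, 0.8682]
After component 1: product = 0.9554
After component 2: product = 0.879
After component 3: product = 0.7631
R_sys = 0.7631
Q = 1 - 0.7631 = 0.2369

0.2369


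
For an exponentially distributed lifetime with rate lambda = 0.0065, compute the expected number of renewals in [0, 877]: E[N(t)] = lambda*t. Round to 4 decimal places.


lambda = 0.0065
t = 877
E[N(t)] = lambda * t
E[N(t)] = 0.0065 * 877
E[N(t)] = 5.7005

5.7005


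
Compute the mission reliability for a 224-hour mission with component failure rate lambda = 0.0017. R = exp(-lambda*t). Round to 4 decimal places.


lambda = 0.0017
mission_time = 224
lambda * t = 0.0017 * 224 = 0.3808
R = exp(-0.3808)
R = 0.6833

0.6833


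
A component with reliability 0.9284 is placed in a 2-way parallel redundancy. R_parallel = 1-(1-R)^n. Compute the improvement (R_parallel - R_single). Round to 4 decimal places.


R_single = 0.9284, n = 2
1 - R_single = 0.0716
(1 - R_single)^n = 0.0716^2 = 0.0051
R_parallel = 1 - 0.0051 = 0.9949
Improvement = 0.9949 - 0.9284
Improvement = 0.0665

0.0665


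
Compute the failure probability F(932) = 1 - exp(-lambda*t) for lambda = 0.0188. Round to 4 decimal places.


lambda = 0.0188, t = 932
lambda * t = 17.5216
exp(-17.5216) = 0.0
F(t) = 1 - 0.0
F(t) = 1.0

1.0


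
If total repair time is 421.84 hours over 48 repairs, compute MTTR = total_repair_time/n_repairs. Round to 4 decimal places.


total_repair_time = 421.84
n_repairs = 48
MTTR = 421.84 / 48
MTTR = 8.7883

8.7883


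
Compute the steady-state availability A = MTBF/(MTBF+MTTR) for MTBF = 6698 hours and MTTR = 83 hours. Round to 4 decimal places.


MTBF = 6698
MTTR = 83
MTBF + MTTR = 6781
A = 6698 / 6781
A = 0.9878

0.9878


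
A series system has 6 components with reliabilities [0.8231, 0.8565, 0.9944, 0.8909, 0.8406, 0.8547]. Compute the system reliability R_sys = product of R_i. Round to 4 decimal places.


Components: [0.8231, 0.8565, 0.9944, 0.8909, 0.8406, 0.8547]
After component 1 (R=0.8231): product = 0.8231
After component 2 (R=0.8565): product = 0.705
After component 3 (R=0.9944): product = 0.701
After component 4 (R=0.8909): product = 0.6246
After component 5 (R=0.8406): product = 0.525
After component 6 (R=0.8547): product = 0.4487
R_sys = 0.4487

0.4487


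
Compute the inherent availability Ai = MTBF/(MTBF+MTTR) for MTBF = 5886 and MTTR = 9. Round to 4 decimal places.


MTBF = 5886
MTTR = 9
MTBF + MTTR = 5895
Ai = 5886 / 5895
Ai = 0.9985

0.9985


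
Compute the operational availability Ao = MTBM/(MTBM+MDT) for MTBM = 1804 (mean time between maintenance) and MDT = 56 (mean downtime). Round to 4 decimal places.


MTBM = 1804
MDT = 56
MTBM + MDT = 1860
Ao = 1804 / 1860
Ao = 0.9699

0.9699


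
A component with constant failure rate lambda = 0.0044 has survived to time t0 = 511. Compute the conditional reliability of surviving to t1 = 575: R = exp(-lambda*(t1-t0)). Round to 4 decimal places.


lambda = 0.0044
t0 = 511, t1 = 575
t1 - t0 = 64
lambda * (t1-t0) = 0.0044 * 64 = 0.2816
R = exp(-0.2816)
R = 0.7546

0.7546


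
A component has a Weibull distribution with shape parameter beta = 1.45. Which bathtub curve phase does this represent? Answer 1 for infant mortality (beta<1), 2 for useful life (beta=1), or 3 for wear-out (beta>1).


beta = 1.45
Compare beta to 1:
beta < 1 => infant mortality (phase 1)
beta = 1 => useful life (phase 2)
beta > 1 => wear-out (phase 3)
Since beta = 1.45, this is wear-out (increasing failure rate)
Phase = 3

3


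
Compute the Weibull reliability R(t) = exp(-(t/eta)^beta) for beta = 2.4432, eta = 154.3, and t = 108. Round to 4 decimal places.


beta = 2.4432, eta = 154.3, t = 108
t/eta = 108 / 154.3 = 0.6999
(t/eta)^beta = 0.6999^2.4432 = 0.4183
R(t) = exp(-0.4183)
R(t) = 0.6582

0.6582


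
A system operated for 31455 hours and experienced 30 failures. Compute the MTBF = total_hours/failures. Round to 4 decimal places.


total_hours = 31455
failures = 30
MTBF = 31455 / 30
MTBF = 1048.5

1048.5


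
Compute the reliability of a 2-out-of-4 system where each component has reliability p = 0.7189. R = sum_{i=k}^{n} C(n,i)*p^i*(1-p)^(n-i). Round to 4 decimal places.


k = 2, n = 4, p = 0.7189
i=2: C(4,2)=6 * 0.7189^2 * 0.2811^2 = 0.245
i=3: C(4,3)=4 * 0.7189^3 * 0.2811^1 = 0.4178
i=4: C(4,4)=1 * 0.7189^4 * 0.2811^0 = 0.2671
R = sum of terms = 0.9299

0.9299
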